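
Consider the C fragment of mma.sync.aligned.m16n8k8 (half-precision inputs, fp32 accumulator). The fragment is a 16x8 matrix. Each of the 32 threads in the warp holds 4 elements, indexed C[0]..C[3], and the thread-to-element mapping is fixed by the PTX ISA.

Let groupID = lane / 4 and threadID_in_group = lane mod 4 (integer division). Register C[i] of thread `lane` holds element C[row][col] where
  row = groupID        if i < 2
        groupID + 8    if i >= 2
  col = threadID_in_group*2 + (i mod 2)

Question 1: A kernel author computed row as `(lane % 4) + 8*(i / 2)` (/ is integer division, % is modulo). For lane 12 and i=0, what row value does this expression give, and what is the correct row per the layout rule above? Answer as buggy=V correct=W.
`(lane % 4) + 8*(i / 2)`[12,0]->0
12: g=3,t=0
[0] (3+0,0*2+0) = (3,0)
row: 0 vs 3

buggy=0 correct=3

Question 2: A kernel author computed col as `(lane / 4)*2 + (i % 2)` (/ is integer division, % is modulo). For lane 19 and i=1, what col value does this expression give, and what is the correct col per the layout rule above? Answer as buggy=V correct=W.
buggy=9 correct=7

`(lane / 4)*2 + (i % 2)`[19,1]->9
19: gid=4,tid=3
[1] (4+0,3*2+1) = (4,7)
col: 9 vs 7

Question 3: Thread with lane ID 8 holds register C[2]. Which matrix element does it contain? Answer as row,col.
8: grp=2,tig=0
[2] (2+8,0*2+0) = (10,0)

10,0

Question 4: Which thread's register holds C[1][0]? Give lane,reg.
r=1→G=1,rhi=0  c=0→T=0,p=0
L=1*4+0=4  i=0*2+0=0

4,0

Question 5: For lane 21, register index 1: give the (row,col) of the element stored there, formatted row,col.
L=21→G=21>>2=5, T=21&3=1
[1]→row 5+0=5  col 1·2+1=3

5,3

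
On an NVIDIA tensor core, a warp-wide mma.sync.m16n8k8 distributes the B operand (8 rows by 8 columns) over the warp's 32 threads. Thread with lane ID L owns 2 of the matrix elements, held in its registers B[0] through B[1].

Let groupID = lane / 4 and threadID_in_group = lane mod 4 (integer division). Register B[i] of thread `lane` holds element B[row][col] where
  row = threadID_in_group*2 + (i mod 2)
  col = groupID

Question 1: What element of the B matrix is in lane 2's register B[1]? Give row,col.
L=2⇒gr=2>>2=0, th=2&3=2
[1]⇒row 2·2+1=5  col gr=0

5,0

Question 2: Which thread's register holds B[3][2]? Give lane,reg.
c:2=>grp=2  r:3=>tig=1,lo=1
L=2*4+1=9  i=1=1

9,1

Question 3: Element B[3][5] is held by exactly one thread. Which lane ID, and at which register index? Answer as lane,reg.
c=5⇒gr=5  r=3⇒th=1,odd=1
L=5*4+1=21  i=1=1

21,1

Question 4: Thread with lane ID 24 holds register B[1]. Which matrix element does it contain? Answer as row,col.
lane 24: grp=6 (24/4), tig=0 (24%4)
i=1: r=0*2+1=1, c=grp=6

1,6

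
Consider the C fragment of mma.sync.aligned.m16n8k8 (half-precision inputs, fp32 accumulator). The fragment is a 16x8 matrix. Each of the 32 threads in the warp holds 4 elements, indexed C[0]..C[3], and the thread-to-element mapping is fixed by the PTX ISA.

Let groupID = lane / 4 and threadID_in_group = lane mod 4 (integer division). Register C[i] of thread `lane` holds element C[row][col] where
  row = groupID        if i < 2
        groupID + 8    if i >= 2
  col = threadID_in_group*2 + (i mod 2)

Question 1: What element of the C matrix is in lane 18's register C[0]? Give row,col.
4,4

lane 18: gr=4 (18/4), th=2 (18%4)
i=0: r=4+0=4, c=2*2+0=4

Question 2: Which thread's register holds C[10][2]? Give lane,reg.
r=10->g=2,rb=1  c=2->t=1,b0=0
L=2*4+1=9  i=1*2+0=2

9,2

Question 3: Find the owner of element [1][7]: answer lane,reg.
r: 1->gid=1,r8=0  c: 7->tid=3,i&1=1
L=1*4+3=7  i=0*2+1=1

7,1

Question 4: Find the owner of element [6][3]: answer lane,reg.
25,1

r=6⇒gr=6,Rb=0  c=3⇒th=1,odd=1
L=6*4+1=25  i=0*2+1=1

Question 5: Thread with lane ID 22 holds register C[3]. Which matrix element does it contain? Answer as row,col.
lane 22: gr=5 (22/4), th=2 (22%4)
i=3: r=5+8=13, c=2*2+1=5

13,5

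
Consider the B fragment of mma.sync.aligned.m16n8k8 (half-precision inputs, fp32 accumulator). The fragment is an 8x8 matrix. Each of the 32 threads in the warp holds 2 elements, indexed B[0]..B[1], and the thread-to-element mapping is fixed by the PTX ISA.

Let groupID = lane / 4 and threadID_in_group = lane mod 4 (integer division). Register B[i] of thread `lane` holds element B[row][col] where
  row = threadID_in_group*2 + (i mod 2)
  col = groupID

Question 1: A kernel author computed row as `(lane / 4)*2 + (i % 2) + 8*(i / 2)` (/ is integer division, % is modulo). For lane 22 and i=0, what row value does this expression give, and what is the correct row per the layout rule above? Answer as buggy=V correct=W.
`(lane / 4)*2 + (i % 2) + 8*(i / 2)`[22,0]->10
L=22->g=22>>2=5, t=22&3=2
[0]->row 2·2+0=4  col g=5
row: 10 vs 4

buggy=10 correct=4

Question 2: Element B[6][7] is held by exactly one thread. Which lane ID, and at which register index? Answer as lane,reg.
31,0

c=7→G=7  r=6→T=3,p=0
L=7*4+3=31  i=0=0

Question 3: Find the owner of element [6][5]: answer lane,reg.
c=5->g=5  r=6->t=3,b0=0
L=5*4+3=23  i=0=0

23,0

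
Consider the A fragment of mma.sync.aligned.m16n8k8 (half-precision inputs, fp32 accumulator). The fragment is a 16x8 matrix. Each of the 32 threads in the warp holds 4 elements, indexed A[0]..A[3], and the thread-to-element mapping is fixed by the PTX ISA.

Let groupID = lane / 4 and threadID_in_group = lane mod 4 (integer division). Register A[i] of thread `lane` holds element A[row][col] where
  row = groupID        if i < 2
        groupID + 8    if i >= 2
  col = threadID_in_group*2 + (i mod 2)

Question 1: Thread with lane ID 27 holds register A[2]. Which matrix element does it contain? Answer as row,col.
lane 27->27/4=6, 27 mod 4=3
i=2  r:6+8->14  c:2·3+0->6

14,6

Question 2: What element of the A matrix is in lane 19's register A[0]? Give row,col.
lane 19->19/4=4, 19 mod 4=3
i=0  r:4+0->4  c:2·3+0->6

4,6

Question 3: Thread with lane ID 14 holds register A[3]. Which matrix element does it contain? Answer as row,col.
11,5

14: gr=3,th=2
[3] (3+8,2*2+1) = (11,5)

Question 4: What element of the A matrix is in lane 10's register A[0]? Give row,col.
lane 10->10/4=2, 10 mod 4=2
i=0  r:2+0->2  c:2·2+0->4

2,4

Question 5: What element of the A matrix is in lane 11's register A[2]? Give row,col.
L=11⇒gr=11>>2=2, th=11&3=3
[2]⇒row 2+8=10  col 3·2+0=6

10,6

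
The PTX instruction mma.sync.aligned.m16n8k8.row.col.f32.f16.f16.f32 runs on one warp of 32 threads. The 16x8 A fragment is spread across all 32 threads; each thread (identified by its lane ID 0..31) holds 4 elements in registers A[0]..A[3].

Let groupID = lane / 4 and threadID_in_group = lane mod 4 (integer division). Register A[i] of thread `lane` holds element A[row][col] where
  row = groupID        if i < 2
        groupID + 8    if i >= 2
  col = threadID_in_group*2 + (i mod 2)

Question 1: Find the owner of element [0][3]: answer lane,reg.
1,1

r=0→G=0,rhi=0  c=3→T=1,p=1
L=0*4+1=1  i=0*2+1=1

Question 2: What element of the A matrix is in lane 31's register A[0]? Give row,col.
31: G=7,T=3
[0] (7+0,3*2+0) = (7,6)

7,6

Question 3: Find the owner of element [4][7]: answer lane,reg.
19,1

r: 4->gid=4,r8=0  c: 7->tid=3,i&1=1
L=4*4+3=19  i=0*2+1=1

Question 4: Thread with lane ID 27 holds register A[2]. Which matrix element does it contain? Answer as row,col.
lane 27⇒27/4=6, 27 mod 4=3
i=2  r:6+8⇒14  c:2·3+0⇒6

14,6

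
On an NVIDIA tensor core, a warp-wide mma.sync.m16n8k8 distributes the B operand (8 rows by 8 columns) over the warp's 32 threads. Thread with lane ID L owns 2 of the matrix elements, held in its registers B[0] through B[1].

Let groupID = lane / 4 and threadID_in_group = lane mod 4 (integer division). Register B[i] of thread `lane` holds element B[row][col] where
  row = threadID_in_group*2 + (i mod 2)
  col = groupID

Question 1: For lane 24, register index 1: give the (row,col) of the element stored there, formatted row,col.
24: g=6,t=0
[1] (0*2+1,6) = (1,6)

1,6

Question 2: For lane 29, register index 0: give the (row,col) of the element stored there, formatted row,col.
2,7

lane 29->29/4=7, 29 mod 4=1
i=0  r:2·1+0->2  c:7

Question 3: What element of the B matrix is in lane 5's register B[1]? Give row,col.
3,1

L=5⇒gr=5>>2=1, th=5&3=1
[1]⇒row 1·2+1=3  col gr=1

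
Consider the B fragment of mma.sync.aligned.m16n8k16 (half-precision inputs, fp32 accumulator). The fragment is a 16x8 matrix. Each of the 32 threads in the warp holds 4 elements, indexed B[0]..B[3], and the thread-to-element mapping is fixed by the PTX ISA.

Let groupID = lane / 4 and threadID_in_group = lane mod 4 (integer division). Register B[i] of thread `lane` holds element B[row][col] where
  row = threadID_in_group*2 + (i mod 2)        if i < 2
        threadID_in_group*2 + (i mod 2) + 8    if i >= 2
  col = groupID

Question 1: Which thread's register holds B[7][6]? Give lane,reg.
27,1

c=6⇒gr=6  r=7⇒Rb=0,th=3,odd=1
L=6*4+3=27  i=0*2+1=1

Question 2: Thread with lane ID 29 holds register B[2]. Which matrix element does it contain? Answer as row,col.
10,7

lane 29: gr=7 (29/4), th=1 (29%4)
i=2: r=1*2+0+8=10, c=gr=7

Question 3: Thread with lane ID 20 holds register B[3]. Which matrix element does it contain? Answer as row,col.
L=20⇒gr=20>>2=5, th=20&3=0
[3]⇒row 0·2+1+8=9  col gr=5

9,5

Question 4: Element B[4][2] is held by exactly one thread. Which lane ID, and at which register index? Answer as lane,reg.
10,0

c=2⇒gr=2  r=4⇒Rb=0,th=2,odd=0
L=2*4+2=10  i=0*2+0=0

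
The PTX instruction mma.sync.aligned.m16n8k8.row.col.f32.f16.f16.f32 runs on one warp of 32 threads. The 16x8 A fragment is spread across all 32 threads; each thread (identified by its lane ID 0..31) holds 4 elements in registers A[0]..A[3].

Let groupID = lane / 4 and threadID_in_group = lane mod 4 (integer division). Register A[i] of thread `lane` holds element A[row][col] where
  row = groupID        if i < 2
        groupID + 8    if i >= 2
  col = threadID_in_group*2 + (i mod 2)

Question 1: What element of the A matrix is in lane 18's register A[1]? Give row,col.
lane 18: G=4 (18/4), T=2 (18%4)
i=1: r=4+0=4, c=2*2+1=5

4,5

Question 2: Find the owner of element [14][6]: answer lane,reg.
27,2

r:14=>grp=6,rB=1  c:6=>tig=3,lo=0
L=6*4+3=27  i=1*2+0=2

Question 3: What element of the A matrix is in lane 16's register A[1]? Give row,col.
16: G=4,T=0
[1] (4+0,0*2+1) = (4,1)

4,1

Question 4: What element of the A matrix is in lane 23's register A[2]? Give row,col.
13,6

23: G=5,T=3
[2] (5+8,3*2+0) = (13,6)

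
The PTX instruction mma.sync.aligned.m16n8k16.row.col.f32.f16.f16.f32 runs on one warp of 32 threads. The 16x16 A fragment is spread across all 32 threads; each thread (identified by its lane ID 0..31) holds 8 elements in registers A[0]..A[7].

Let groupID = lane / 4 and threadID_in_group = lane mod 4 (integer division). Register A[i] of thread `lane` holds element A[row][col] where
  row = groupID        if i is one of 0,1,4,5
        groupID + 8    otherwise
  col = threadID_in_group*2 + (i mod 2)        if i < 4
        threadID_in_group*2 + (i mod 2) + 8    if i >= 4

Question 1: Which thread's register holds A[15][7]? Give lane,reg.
31,3

r=15⇒gr=7,Rb=1  c=7⇒Cb=0,th=3,odd=1
L=7*4+3=31  i=0*4+1*2+1=3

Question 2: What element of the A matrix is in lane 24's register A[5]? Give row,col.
24: g=6,t=0
[5] (6+0,0*2+1+8) = (6,9)

6,9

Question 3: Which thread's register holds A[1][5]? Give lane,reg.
6,1

r=1⇒gr=1,Rb=0  c=5⇒Cb=0,th=2,odd=1
L=1*4+2=6  i=0*4+0*2+1=1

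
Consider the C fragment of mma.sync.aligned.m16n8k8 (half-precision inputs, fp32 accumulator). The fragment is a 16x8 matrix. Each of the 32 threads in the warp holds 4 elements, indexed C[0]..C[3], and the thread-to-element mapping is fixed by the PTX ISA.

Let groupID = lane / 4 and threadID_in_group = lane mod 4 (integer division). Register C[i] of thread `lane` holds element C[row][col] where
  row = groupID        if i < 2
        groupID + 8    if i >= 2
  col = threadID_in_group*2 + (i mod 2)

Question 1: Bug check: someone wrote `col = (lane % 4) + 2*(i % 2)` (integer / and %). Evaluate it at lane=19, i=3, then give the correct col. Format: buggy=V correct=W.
buggy=5 correct=7

`(lane % 4) + 2*(i % 2)`[19,3]->5
19: g=4,t=3
[3] (4+8,3*2+1) = (12,7)
col: 5 vs 7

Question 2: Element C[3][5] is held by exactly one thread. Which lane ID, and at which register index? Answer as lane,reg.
14,1

r=3→G=3,rhi=0  c=5→T=2,p=1
L=3*4+2=14  i=0*2+1=1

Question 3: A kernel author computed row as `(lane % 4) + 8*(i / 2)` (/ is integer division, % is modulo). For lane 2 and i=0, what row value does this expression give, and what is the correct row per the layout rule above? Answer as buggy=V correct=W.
buggy=2 correct=0

`(lane % 4) + 8*(i / 2)`[2,0]→2
lane 2→2/4=0, 2 mod 4=2
i=0  r:0+0→0  c:2·2+0→4
row: 2 vs 0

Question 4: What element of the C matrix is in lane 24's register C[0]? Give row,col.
24: gid=6,tid=0
[0] (6+0,0*2+0) = (6,0)

6,0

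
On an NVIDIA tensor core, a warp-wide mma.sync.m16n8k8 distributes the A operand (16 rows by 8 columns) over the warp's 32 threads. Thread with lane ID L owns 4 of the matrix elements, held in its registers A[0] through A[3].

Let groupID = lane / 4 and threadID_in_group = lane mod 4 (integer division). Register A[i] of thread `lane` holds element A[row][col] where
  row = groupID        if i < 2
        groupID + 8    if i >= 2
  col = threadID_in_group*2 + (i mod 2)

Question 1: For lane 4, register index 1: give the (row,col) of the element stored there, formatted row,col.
1,1

4: G=1,T=0
[1] (1+0,0*2+1) = (1,1)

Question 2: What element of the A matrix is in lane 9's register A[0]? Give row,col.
L=9->g=9>>2=2, t=9&3=1
[0]->row 2+0=2  col 1·2+0=2

2,2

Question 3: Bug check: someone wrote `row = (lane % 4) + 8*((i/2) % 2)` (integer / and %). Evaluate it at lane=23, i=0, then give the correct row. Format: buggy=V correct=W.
`(lane % 4) + 8*((i/2) % 2)`[23,0]->3
L=23->gid=23>>2=5, tid=23&3=3
[0]->row 5+0=5  col 3·2+0=6
row: 3 vs 5

buggy=3 correct=5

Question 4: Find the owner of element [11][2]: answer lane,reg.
r=11->g=3,rb=1  c=2->t=1,b0=0
L=3*4+1=13  i=1*2+0=2

13,2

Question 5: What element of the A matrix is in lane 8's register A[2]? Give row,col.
10,0

8: G=2,T=0
[2] (2+8,0*2+0) = (10,0)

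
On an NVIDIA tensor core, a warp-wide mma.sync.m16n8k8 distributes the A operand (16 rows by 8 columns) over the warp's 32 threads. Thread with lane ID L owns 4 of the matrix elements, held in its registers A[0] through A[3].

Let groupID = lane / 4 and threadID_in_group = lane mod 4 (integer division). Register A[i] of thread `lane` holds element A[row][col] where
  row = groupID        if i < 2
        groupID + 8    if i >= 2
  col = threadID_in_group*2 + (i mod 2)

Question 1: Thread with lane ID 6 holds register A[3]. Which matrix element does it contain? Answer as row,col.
lane 6→6/4=1, 6 mod 4=2
i=3  r:1+8→9  c:2·2+1→5

9,5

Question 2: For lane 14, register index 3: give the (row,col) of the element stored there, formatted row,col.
14: g=3,t=2
[3] (3+8,2*2+1) = (11,5)

11,5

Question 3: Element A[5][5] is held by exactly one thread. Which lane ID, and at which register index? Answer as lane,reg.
22,1

r:5=>grp=5,rB=0  c:5=>tig=2,lo=1
L=5*4+2=22  i=0*2+1=1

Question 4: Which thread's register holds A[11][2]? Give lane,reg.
r=11->g=3,rb=1  c=2->t=1,b0=0
L=3*4+1=13  i=1*2+0=2

13,2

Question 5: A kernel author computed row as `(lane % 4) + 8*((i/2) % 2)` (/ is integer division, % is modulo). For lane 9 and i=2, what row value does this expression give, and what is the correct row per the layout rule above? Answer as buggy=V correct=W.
buggy=9 correct=10

`(lane % 4) + 8*((i/2) % 2)`[9,2]⇒9
lane 9: gr=2 (9/4), th=1 (9%4)
i=2: r=2+8=10, c=1*2+0=2
row: 9 vs 10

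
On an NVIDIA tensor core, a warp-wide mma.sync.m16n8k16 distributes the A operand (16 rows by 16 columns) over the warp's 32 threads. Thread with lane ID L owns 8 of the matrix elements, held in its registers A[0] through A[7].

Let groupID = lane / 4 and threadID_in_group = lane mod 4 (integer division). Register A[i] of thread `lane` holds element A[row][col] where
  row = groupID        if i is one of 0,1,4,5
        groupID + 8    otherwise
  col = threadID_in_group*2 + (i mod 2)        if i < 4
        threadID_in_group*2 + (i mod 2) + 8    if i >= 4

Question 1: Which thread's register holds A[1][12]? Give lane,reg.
r=1->g=1,rb=0  c=12->cb=1,t=2,b0=0
L=1*4+2=6  i=1*4+0*2+0=4

6,4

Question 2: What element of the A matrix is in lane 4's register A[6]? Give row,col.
9,8

L=4=>grp=4>>2=1, tig=4&3=0
[6]=>row 1+8=9  col 0·2+0+8=8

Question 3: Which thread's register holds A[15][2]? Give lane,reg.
29,2

r=15→G=7,rhi=1  c=2→chi=0,T=1,p=0
L=7*4+1=29  i=0*4+1*2+0=2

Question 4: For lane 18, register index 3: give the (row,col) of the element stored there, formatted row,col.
12,5

18: G=4,T=2
[3] (4+8,2*2+1+0) = (12,5)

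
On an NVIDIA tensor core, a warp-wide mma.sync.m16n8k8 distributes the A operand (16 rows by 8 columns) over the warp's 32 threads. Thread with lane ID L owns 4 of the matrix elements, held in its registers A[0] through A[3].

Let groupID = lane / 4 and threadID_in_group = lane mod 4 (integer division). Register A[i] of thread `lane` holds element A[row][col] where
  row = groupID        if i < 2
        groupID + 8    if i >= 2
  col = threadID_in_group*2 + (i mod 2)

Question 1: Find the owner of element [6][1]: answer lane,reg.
r:6=>grp=6,rB=0  c:1=>tig=0,lo=1
L=6*4+0=24  i=0*2+1=1

24,1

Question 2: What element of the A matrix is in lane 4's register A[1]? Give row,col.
4: gid=1,tid=0
[1] (1+0,0*2+1) = (1,1)

1,1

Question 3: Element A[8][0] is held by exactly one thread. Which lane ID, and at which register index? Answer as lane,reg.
r:8=>grp=0,rB=1  c:0=>tig=0,lo=0
L=0*4+0=0  i=1*2+0=2

0,2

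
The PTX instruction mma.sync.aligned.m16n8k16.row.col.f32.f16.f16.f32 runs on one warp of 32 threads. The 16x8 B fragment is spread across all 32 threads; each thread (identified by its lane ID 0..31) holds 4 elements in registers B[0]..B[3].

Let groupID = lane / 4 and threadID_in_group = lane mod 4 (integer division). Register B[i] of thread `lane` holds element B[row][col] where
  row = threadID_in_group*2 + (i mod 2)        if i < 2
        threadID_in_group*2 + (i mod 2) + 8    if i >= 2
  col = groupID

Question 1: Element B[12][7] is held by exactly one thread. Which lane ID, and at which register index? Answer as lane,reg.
30,2

c=7->g=7  r=12->rb=1,t=2,b0=0
L=7*4+2=30  i=1*2+0=2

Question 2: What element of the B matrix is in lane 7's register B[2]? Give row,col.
14,1

L=7→G=7>>2=1, T=7&3=3
[2]→row 3·2+0+8=14  col G=1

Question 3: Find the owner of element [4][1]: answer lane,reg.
6,0

c=1⇒gr=1  r=4⇒Rb=0,th=2,odd=0
L=1*4+2=6  i=0*2+0=0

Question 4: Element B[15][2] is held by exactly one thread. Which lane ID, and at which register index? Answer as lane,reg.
11,3

c=2->g=2  r=15->rb=1,t=3,b0=1
L=2*4+3=11  i=1*2+1=3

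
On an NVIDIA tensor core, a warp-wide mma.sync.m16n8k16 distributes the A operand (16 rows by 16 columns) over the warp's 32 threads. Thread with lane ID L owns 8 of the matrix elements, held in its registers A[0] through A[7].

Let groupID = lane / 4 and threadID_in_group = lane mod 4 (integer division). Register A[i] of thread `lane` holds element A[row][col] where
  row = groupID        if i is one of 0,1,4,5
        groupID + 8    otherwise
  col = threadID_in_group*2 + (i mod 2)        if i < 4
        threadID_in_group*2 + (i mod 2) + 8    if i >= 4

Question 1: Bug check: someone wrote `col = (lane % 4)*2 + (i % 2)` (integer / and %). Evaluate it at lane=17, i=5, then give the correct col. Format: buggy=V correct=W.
`(lane % 4)*2 + (i % 2)`[17,5]⇒3
lane 17⇒17/4=4, 17 mod 4=1
i=5  r:4+0⇒4  c:2·1+1+8⇒11
col: 3 vs 11

buggy=3 correct=11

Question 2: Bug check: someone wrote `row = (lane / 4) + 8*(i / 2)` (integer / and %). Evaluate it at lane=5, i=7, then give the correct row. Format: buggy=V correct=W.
`(lane / 4) + 8*(i / 2)`[5,7]=>25
lane 5: grp=1 (5/4), tig=1 (5%4)
i=7: r=1+8=9, c=1*2+1+8=11
row: 25 vs 9

buggy=25 correct=9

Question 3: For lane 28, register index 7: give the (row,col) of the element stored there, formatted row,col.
lane 28: grp=7 (28/4), tig=0 (28%4)
i=7: r=7+8=15, c=0*2+1+8=9

15,9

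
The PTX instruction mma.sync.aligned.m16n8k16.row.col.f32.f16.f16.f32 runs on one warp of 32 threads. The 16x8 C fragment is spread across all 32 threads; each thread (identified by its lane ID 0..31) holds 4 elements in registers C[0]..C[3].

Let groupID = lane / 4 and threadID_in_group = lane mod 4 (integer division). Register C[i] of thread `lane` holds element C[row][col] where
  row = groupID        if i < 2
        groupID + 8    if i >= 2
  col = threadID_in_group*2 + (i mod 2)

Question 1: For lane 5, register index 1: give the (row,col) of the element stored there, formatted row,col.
1,3

5: gid=1,tid=1
[1] (1+0,1*2+1) = (1,3)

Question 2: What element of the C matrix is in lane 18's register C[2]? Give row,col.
lane 18: g=4 (18/4), t=2 (18%4)
i=2: r=4+8=12, c=2*2+0=4

12,4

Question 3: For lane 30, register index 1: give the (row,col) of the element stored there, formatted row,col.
7,5

lane 30=>30/4=7, 30 mod 4=2
i=1  r:7+0=>7  c:2·2+1=>5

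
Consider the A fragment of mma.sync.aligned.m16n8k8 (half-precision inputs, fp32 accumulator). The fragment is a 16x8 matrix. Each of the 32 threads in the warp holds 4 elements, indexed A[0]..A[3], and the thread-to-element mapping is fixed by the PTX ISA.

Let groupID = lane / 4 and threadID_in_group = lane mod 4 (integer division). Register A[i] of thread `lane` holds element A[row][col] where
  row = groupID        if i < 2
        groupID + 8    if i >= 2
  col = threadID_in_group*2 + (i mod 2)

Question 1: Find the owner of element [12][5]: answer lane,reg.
r: 12->gid=4,r8=1  c: 5->tid=2,i&1=1
L=4*4+2=18  i=1*2+1=3

18,3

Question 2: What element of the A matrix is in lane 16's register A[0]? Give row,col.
4,0

lane 16: gid=4 (16/4), tid=0 (16%4)
i=0: r=4+0=4, c=0*2+0=0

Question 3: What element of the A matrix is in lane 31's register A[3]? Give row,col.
15,7

31: gr=7,th=3
[3] (7+8,3*2+1) = (15,7)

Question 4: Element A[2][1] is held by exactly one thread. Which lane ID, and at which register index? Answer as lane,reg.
8,1

r=2->g=2,rb=0  c=1->t=0,b0=1
L=2*4+0=8  i=0*2+1=1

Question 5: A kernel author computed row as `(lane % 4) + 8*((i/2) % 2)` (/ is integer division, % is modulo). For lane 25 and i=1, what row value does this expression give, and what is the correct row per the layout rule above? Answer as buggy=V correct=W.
buggy=1 correct=6

`(lane % 4) + 8*((i/2) % 2)`[25,1]⇒1
lane 25⇒25/4=6, 25 mod 4=1
i=1  r:6+0⇒6  c:2·1+1⇒3
row: 1 vs 6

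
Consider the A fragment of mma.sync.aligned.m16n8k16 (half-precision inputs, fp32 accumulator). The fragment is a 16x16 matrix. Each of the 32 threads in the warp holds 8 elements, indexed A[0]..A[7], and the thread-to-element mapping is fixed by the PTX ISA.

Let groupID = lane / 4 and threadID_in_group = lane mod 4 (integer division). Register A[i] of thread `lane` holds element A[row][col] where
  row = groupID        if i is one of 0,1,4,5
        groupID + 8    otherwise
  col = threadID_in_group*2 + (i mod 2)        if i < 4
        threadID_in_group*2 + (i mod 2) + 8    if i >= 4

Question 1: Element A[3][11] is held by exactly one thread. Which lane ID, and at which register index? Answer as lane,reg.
13,5

r=3->g=3,rb=0  c=11->cb=1,t=1,b0=1
L=3*4+1=13  i=1*4+0*2+1=5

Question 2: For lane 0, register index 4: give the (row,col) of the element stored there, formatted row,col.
L=0=>grp=0>>2=0, tig=0&3=0
[4]=>row 0+0=0  col 0·2+0+8=8

0,8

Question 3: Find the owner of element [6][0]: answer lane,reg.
24,0

r=6->g=6,rb=0  c=0->cb=0,t=0,b0=0
L=6*4+0=24  i=0*4+0*2+0=0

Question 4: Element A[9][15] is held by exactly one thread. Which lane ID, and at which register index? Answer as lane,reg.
7,7

r=9->g=1,rb=1  c=15->cb=1,t=3,b0=1
L=1*4+3=7  i=1*4+1*2+1=7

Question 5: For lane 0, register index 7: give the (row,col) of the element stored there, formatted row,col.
8,9

lane 0: gr=0 (0/4), th=0 (0%4)
i=7: r=0+8=8, c=0*2+1+8=9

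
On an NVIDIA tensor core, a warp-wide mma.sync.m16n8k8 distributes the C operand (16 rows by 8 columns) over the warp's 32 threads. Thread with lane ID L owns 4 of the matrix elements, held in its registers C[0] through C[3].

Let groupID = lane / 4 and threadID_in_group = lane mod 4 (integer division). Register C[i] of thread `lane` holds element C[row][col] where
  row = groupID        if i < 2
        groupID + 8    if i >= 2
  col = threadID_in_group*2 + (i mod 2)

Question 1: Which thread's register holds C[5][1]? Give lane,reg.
20,1

r:5=>grp=5,rB=0  c:1=>tig=0,lo=1
L=5*4+0=20  i=0*2+1=1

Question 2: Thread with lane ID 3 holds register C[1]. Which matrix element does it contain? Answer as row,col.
0,7

3: G=0,T=3
[1] (0+0,3*2+1) = (0,7)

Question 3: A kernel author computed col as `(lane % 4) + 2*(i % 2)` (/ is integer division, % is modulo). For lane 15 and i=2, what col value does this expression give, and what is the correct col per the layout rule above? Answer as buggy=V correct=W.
buggy=3 correct=6

`(lane % 4) + 2*(i % 2)`[15,2]=>3
lane 15: grp=3 (15/4), tig=3 (15%4)
i=2: r=3+8=11, c=3*2+0=6
col: 3 vs 6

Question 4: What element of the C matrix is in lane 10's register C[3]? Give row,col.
10,5

lane 10=>10/4=2, 10 mod 4=2
i=3  r:2+8=>10  c:2·2+1=>5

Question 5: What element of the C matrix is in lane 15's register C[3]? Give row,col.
11,7

lane 15: gid=3 (15/4), tid=3 (15%4)
i=3: r=3+8=11, c=3*2+1=7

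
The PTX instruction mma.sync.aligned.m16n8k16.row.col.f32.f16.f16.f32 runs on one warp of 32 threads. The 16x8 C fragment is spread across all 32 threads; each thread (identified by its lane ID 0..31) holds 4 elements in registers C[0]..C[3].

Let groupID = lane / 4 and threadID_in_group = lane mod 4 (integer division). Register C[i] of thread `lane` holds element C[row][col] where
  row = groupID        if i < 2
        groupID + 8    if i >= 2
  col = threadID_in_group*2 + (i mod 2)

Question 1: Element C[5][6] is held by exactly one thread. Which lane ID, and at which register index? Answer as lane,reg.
r=5→G=5,rhi=0  c=6→T=3,p=0
L=5*4+3=23  i=0*2+0=0

23,0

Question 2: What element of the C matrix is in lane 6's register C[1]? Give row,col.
lane 6⇒6/4=1, 6 mod 4=2
i=1  r:1+0⇒1  c:2·2+1⇒5

1,5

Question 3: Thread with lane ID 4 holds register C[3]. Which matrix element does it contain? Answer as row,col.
9,1

4: gid=1,tid=0
[3] (1+8,0*2+1) = (9,1)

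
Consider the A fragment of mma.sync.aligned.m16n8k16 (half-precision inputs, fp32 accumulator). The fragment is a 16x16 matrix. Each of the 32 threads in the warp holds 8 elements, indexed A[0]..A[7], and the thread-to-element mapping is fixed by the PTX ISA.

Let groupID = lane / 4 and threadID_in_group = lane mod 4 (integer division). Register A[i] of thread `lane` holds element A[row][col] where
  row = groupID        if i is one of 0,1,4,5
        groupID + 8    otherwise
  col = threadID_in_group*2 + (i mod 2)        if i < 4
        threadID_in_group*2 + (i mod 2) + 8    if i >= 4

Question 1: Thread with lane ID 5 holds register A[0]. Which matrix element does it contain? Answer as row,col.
5: grp=1,tig=1
[0] (1+0,1*2+0+0) = (1,2)

1,2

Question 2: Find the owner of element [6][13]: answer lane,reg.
26,5

r:6=>grp=6,rB=0  c:13=>cB=1,tig=2,lo=1
L=6*4+2=26  i=1*4+0*2+1=5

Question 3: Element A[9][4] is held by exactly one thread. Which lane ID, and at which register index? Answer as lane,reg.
6,2

r:9=>grp=1,rB=1  c:4=>cB=0,tig=2,lo=0
L=1*4+2=6  i=0*4+1*2+0=2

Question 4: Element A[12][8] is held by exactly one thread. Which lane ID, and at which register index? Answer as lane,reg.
16,6

r: 12->gid=4,r8=1  c: 8->c8=1,tid=0,i&1=0
L=4*4+0=16  i=1*4+1*2+0=6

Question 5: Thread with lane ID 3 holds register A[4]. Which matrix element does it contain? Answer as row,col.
0,14

L=3⇒gr=3>>2=0, th=3&3=3
[4]⇒row 0+0=0  col 3·2+0+8=14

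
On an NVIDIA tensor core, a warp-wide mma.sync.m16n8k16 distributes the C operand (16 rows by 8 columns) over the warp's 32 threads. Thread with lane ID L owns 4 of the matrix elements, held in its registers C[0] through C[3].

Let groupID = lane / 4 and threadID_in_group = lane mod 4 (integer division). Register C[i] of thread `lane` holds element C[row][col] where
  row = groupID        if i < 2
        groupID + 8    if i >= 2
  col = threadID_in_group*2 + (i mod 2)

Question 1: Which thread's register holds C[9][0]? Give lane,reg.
4,2

r:9=>grp=1,rB=1  c:0=>tig=0,lo=0
L=1*4+0=4  i=1*2+0=2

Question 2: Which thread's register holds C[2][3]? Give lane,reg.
r:2=>grp=2,rB=0  c:3=>tig=1,lo=1
L=2*4+1=9  i=0*2+1=1

9,1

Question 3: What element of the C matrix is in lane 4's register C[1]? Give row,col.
1,1

lane 4->4/4=1, 4 mod 4=0
i=1  r:1+0->1  c:2·0+1->1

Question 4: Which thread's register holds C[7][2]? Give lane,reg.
r=7⇒gr=7,Rb=0  c=2⇒th=1,odd=0
L=7*4+1=29  i=0*2+0=0

29,0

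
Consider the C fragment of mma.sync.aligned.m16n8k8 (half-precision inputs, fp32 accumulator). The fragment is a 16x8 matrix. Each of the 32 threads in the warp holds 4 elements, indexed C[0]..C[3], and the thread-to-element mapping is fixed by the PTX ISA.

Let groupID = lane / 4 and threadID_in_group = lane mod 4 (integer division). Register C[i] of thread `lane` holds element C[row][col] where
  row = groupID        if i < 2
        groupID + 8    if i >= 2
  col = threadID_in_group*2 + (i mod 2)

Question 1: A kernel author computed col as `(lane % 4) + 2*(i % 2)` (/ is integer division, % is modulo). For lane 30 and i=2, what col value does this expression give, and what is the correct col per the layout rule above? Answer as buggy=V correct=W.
`(lane % 4) + 2*(i % 2)`[30,2]->2
lane 30->30/4=7, 30 mod 4=2
i=2  r:7+8->15  c:2·2+0->4
col: 2 vs 4

buggy=2 correct=4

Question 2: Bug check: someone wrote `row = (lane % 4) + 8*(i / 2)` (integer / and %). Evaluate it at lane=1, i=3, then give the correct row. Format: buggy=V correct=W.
`(lane % 4) + 8*(i / 2)`[1,3]⇒9
lane 1⇒1/4=0, 1 mod 4=1
i=3  r:0+8⇒8  c:2·1+1⇒3
row: 9 vs 8

buggy=9 correct=8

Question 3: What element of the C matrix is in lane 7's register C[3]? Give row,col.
9,7

lane 7: g=1 (7/4), t=3 (7%4)
i=3: r=1+8=9, c=3*2+1=7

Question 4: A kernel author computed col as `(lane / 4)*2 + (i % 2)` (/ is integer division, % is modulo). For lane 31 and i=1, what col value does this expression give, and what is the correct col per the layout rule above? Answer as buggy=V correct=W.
`(lane / 4)*2 + (i % 2)`[31,1]=>15
lane 31: grp=7 (31/4), tig=3 (31%4)
i=1: r=7+0=7, c=3*2+1=7
col: 15 vs 7

buggy=15 correct=7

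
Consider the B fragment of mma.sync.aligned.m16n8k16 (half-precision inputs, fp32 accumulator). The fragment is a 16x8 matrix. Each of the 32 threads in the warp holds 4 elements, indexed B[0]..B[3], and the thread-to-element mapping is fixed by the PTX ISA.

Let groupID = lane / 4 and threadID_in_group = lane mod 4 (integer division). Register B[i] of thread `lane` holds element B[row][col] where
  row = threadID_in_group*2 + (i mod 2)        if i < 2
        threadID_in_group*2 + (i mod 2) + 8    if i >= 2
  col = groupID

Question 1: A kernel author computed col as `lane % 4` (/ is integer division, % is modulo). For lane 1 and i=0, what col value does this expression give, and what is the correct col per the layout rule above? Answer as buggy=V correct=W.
buggy=1 correct=0

`lane % 4`[1,0]→1
lane 1: G=0 (1/4), T=1 (1%4)
i=0: r=1*2+0+0=2, c=G=0
col: 1 vs 0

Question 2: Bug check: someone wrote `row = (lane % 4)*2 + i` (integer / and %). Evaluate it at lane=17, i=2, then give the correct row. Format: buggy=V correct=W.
`(lane % 4)*2 + i`[17,2]->4
L=17->gid=17>>2=4, tid=17&3=1
[2]->row 1·2+0+8=10  col gid=4
row: 4 vs 10

buggy=4 correct=10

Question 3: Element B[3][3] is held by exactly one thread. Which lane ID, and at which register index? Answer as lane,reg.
13,1

c=3->g=3  r=3->rb=0,t=1,b0=1
L=3*4+1=13  i=0*2+1=1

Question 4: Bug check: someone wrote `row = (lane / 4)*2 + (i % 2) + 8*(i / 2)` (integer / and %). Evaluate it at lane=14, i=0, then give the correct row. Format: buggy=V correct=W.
buggy=6 correct=4

`(lane / 4)*2 + (i % 2) + 8*(i / 2)`[14,0]→6
lane 14: G=3 (14/4), T=2 (14%4)
i=0: r=2*2+0+0=4, c=G=3
row: 6 vs 4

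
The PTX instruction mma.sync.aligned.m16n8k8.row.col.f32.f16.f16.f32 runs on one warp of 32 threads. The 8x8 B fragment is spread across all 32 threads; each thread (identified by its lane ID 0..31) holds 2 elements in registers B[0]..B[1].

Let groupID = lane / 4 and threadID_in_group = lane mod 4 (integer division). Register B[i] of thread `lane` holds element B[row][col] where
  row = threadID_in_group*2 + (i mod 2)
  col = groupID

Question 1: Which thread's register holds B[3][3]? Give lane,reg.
13,1

c: 3->gid=3  r: 3->tid=1,i&1=1
L=3*4+1=13  i=1=1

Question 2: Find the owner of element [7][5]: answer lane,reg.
c=5->g=5  r=7->t=3,b0=1
L=5*4+3=23  i=1=1

23,1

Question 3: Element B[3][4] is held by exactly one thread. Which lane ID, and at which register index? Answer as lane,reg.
c=4⇒gr=4  r=3⇒th=1,odd=1
L=4*4+1=17  i=1=1

17,1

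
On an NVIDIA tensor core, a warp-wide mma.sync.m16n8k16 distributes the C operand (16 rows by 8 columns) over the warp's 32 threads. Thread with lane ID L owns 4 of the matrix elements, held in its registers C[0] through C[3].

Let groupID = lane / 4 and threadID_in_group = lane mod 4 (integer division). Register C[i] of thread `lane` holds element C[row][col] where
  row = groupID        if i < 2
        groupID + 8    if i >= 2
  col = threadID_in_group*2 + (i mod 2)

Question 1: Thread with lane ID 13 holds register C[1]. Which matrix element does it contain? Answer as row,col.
13: g=3,t=1
[1] (3+0,1*2+1) = (3,3)

3,3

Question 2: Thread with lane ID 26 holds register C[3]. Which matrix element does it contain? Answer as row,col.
L=26->g=26>>2=6, t=26&3=2
[3]->row 6+8=14  col 2·2+1=5

14,5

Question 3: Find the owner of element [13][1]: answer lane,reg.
20,3

r=13->g=5,rb=1  c=1->t=0,b0=1
L=5*4+0=20  i=1*2+1=3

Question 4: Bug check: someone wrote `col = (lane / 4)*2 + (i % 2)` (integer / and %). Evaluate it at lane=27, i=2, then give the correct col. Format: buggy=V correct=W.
buggy=12 correct=6

`(lane / 4)*2 + (i % 2)`[27,2]->12
lane 27->27/4=6, 27 mod 4=3
i=2  r:6+8->14  c:2·3+0->6
col: 12 vs 6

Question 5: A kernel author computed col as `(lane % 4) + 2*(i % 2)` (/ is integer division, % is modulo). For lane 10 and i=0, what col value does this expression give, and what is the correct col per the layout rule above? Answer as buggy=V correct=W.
buggy=2 correct=4

`(lane % 4) + 2*(i % 2)`[10,0]->2
10: gid=2,tid=2
[0] (2+0,2*2+0) = (2,4)
col: 2 vs 4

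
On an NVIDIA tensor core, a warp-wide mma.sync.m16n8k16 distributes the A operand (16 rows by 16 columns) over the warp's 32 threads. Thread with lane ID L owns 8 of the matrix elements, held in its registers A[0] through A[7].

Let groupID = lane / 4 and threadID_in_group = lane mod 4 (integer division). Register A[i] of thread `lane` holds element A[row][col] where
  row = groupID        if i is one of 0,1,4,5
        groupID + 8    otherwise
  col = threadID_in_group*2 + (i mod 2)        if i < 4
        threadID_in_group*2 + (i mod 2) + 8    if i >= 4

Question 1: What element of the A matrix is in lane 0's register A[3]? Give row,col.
L=0→G=0>>2=0, T=0&3=0
[3]→row 0+8=8  col 0·2+1+0=1

8,1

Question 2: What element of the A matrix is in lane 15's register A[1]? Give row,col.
3,7

lane 15->15/4=3, 15 mod 4=3
i=1  r:3+0->3  c:2·3+1+0->7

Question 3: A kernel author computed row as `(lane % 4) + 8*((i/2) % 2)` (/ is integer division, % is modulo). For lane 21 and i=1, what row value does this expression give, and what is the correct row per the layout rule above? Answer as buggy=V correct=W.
`(lane % 4) + 8*((i/2) % 2)`[21,1]→1
L=21→G=21>>2=5, T=21&3=1
[1]→row 5+0=5  col 1·2+1+0=3
row: 1 vs 5

buggy=1 correct=5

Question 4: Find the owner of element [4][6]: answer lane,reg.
19,0

r:4=>grp=4,rB=0  c:6=>cB=0,tig=3,lo=0
L=4*4+3=19  i=0*4+0*2+0=0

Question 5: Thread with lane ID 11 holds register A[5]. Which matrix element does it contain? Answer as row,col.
2,15

lane 11: grp=2 (11/4), tig=3 (11%4)
i=5: r=2+0=2, c=3*2+1+8=15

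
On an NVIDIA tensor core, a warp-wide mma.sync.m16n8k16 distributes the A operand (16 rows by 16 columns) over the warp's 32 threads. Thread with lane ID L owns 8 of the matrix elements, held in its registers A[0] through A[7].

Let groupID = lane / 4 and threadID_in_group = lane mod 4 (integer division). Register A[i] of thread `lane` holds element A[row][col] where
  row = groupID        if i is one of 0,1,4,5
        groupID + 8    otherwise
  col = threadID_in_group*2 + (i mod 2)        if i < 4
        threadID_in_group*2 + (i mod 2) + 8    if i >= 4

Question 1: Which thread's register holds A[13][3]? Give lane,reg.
21,3

r:13=>grp=5,rB=1  c:3=>cB=0,tig=1,lo=1
L=5*4+1=21  i=0*4+1*2+1=3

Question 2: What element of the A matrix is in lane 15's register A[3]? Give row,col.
11,7

L=15→G=15>>2=3, T=15&3=3
[3]→row 3+8=11  col 3·2+1+0=7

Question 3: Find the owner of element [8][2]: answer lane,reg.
1,2

r=8->g=0,rb=1  c=2->cb=0,t=1,b0=0
L=0*4+1=1  i=0*4+1*2+0=2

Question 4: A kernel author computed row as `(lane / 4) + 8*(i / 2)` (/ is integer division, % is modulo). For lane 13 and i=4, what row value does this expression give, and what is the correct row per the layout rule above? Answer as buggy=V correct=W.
buggy=19 correct=3

`(lane / 4) + 8*(i / 2)`[13,4]->19
lane 13->13/4=3, 13 mod 4=1
i=4  r:3+0->3  c:2·1+0+8->10
row: 19 vs 3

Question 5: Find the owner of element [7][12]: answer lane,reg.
r=7⇒gr=7,Rb=0  c=12⇒Cb=1,th=2,odd=0
L=7*4+2=30  i=1*4+0*2+0=4

30,4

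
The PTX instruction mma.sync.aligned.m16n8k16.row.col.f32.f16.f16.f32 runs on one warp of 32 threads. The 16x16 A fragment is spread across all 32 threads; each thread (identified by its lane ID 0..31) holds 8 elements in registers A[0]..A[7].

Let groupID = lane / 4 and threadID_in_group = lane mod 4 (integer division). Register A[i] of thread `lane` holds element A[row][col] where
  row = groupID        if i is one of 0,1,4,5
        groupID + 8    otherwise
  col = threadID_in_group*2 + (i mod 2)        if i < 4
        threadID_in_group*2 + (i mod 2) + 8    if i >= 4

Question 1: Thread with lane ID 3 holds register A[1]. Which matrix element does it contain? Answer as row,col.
0,7

lane 3: G=0 (3/4), T=3 (3%4)
i=1: r=0+0=0, c=3*2+1+0=7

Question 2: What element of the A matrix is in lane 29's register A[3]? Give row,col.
L=29->g=29>>2=7, t=29&3=1
[3]->row 7+8=15  col 1·2+1+0=3

15,3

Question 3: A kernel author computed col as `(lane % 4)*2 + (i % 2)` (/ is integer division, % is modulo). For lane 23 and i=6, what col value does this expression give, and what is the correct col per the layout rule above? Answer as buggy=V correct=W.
buggy=6 correct=14

`(lane % 4)*2 + (i % 2)`[23,6]=>6
L=23=>grp=23>>2=5, tig=23&3=3
[6]=>row 5+8=13  col 3·2+0+8=14
col: 6 vs 14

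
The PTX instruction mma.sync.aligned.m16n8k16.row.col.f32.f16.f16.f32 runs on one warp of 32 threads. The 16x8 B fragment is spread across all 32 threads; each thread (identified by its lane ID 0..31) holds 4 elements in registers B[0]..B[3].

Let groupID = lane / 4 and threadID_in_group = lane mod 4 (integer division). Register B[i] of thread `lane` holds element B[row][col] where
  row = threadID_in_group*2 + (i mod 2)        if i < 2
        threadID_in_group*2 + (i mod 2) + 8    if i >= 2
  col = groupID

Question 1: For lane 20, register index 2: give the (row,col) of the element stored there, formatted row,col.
20: gid=5,tid=0
[2] (0*2+0+8,5) = (8,5)

8,5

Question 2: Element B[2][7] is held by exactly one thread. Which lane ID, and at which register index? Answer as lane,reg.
29,0

c=7->g=7  r=2->rb=0,t=1,b0=0
L=7*4+1=29  i=0*2+0=0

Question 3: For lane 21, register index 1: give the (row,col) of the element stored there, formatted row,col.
3,5

L=21=>grp=21>>2=5, tig=21&3=1
[1]=>row 1·2+1+0=3  col grp=5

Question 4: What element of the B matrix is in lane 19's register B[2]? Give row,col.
14,4

L=19→G=19>>2=4, T=19&3=3
[2]→row 3·2+0+8=14  col G=4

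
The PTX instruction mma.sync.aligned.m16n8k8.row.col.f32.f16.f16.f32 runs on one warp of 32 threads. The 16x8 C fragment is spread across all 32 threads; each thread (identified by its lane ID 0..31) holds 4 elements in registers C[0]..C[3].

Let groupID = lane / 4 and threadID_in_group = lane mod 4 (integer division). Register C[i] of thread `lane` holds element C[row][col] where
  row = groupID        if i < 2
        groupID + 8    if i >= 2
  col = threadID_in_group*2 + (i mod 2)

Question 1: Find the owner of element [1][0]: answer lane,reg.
r=1->g=1,rb=0  c=0->t=0,b0=0
L=1*4+0=4  i=0*2+0=0

4,0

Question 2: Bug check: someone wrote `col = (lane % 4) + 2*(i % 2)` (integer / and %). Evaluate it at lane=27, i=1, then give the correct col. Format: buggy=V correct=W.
`(lane % 4) + 2*(i % 2)`[27,1]=>5
27: grp=6,tig=3
[1] (6+0,3*2+1) = (6,7)
col: 5 vs 7

buggy=5 correct=7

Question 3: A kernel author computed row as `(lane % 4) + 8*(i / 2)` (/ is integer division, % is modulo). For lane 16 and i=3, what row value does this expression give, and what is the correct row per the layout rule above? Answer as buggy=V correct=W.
`(lane % 4) + 8*(i / 2)`[16,3]⇒8
lane 16⇒16/4=4, 16 mod 4=0
i=3  r:4+8⇒12  c:2·0+1⇒1
row: 8 vs 12

buggy=8 correct=12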